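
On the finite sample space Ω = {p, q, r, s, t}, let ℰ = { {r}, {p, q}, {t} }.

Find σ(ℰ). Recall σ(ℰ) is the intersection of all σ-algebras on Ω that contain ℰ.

|σ(ℰ)| = 16.  σ(ℰ) = { ∅, {r}, {s}, {t}, {p, q}, {r, s}, {r, t}, {s, t}, {p, q, r}, {p, q, s}, {p, q, t}, {r, s, t}, {p, q, r, s}, {p, q, r, t}, {p, q, s, t}, Ω }

Derivation:
Seed the family with ℰ together with ∅ and Ω: { ∅, {r}, {t}, {p, q}, Ω }.
Iteration 1: +6 →
  {r, t}  = {r} ∪ {t}
  {p, q, r}  = {r} ∪ {p, q}
  {p, q, t}  = {p, q} ∪ {t}
  {r, s, t}  = ᶜ of {p, q}
  {p, q, r, s}  = ᶜ of {t}
  {p, q, s, t}  = ᶜ of {r}
Iteration 2 adds 4:
  {r, s}  = ᶜ of {p, q, t}
  {s, t}  = ᶜ of {p, q, r}
  {p, q, s}  = ᶜ of {r, t}
  {p, q, r, t}  = {p, q, r} ∪ {t}
Iteration 3: 1 new —
  {s}  = ᶜ of {p, q, r, t}
Iteration 4: stable.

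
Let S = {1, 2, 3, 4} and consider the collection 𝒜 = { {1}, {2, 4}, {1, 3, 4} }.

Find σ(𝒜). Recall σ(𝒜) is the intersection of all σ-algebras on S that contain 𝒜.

|σ(𝒜)| = 16.  σ(𝒜) = { {}, {1}, {2}, {3}, {4}, {1, 2}, {1, 3}, {1, 4}, {2, 3}, {2, 4}, {3, 4}, {1, 2, 3}, {1, 2, 4}, {1, 3, 4}, {2, 3, 4}, S }

Check:
Take S₀ = 𝒜 ∪ {∅, S} = { {}, {1}, {2, 4}, {1, 3, 4}, S }.
Iteration 1. New:
  {2}  = ᶜ of {1, 3, 4}
  {1, 3}  = ᶜ of {2, 4}
  {1, 2, 4}  = {2, 4} ∪ {1}
  {2, 3, 4}  = ᶜ of {1}
  |family| = 9
Iteration 2: 3 new —
  {3}  = ᶜ of {1, 2, 4}
  {1, 2}  = {2} ∪ {1}
  {1, 2, 3}  = {2} ∪ {1, 3}
  |family| = 12
Iteration 3 adds 3:
  {4}  = ᶜ of {1, 2, 3}
  {2, 3}  = {3} ∪ {2}
  {3, 4}  = ᶜ of {1, 2}
  |family| = 15
Iteration 4 (1 new):
  {1, 4}  = ᶜ of {2, 3}
  |family| = 16
Iteration 5: no new sets; the family is a σ-algebra.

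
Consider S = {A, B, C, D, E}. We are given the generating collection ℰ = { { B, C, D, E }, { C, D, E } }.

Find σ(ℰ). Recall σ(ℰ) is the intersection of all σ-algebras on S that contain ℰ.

Answer: σ(ℰ) = { {}, { A }, { B }, { A, B }, { C, D, E }, { A, C, D, E }, { B, C, D, E }, S }

Working:
Initial family (4 sets): { {}, { C, D, E }, { B, C, D, E }, S }.
Pass 1 adds 2:
  { A }  = ᶜ of { B, C, D, E }
  { A, B }  = ᶜ of { C, D, E }
  |family| = 6
Pass 2 (1 new):
  { A, C, D, E }  = { C, D, E } ∪ { A }
  |family| = 7
Pass 3 (1 new):
  { B }  = ᶜ of { A, C, D, E }
  |family| = 8
Pass 4: closed — nothing new.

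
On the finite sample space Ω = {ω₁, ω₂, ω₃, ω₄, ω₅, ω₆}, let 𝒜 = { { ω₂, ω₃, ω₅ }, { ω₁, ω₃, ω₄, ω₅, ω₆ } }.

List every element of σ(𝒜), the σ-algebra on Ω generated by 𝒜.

|σ(𝒜)| = 8.  σ(𝒜) = { ∅, { ω₂ }, { ω₃, ω₅ }, { ω₁, ω₄, ω₆ }, { ω₂, ω₃, ω₅ }, { ω₁, ω₂, ω₄, ω₆ }, { ω₁, ω₃, ω₄, ω₅, ω₆ }, Ω }

Check:
Take S₀ = 𝒜 ∪ {∅, Ω} = { ∅, { ω₂, ω₃, ω₅ }, { ω₁, ω₃, ω₄, ω₅, ω₆ }, Ω }.
Iteration 1. New:
  { ω₂ }  = Ω∖{ ω₁, ω₃, ω₄, ω₅, ω₆ }
  { ω₁, ω₄, ω₆ }  = Ω∖{ ω₂, ω₃, ω₅ }
  (now 6)
Iteration 2: +1 →
  { ω₁, ω₂, ω₄, ω₆ }  = { ω₂ } ∪ { ω₁, ω₄, ω₆ }
  (now 7)
Iteration 3: +1 →
  { ω₃, ω₅ }  = Ω∖{ ω₁, ω₂, ω₄, ω₆ }
  (now 8)
After Iteration 4 the family is unchanged; done.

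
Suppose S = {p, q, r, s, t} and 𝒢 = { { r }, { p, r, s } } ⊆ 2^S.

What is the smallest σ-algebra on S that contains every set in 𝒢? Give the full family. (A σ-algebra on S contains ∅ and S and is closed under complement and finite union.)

Seed the family with 𝒢 together with ∅ and S: { {  }, { r }, { p, r, s }, S }.
Round 1: +2 →
  { q, t }  = S∖{ p, r, s }
  { p, q, s, t }  = S∖{ r }
  — 6 sets.
Round 2: +1 →
  { q, r, t }  = { r } ∪ { q, t }
  — 7 sets.
Round 3. New:
  { p, s }  = S∖{ q, r, t }
  — 8 sets.
After Round 4 the family is unchanged; done.

Therefore σ(𝒢) = { {  }, { r }, { p, s }, { q, t }, { p, r, s }, { q, r, t }, { p, q, s, t }, S } (|σ(𝒢)| = 8).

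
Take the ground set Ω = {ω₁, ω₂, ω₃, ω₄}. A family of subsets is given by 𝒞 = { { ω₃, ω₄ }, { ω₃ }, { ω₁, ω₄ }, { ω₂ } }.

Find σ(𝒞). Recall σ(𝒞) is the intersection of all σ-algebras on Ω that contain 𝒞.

Initial family (6 sets): { {  }, { ω₂ }, { ω₃ }, { ω₁, ω₄ }, { ω₃, ω₄ }, Ω }.
Iteration 1: 5 new —
  { ω₁, ω₂ }  = Ω∖{ ω₃, ω₄ }
  { ω₂, ω₃ }  = Ω∖{ ω₁, ω₄ }
  { ω₁, ω₂, ω₄ }  = Ω∖{ ω₃ }
  { ω₁, ω₃, ω₄ }  = Ω∖{ ω₂ }
  { ω₂, ω₃, ω₄ }  = { ω₃, ω₄ } ∪ { ω₂ }
  (now 11)
Iteration 2 (2 new):
  { ω₁ }  = Ω∖{ ω₂, ω₃, ω₄ }
  { ω₁, ω₂, ω₃ }  = { ω₁, ω₂ } ∪ { ω₃ }
  (now 13)
Iteration 3: +2 →
  { ω₄ }  = Ω∖{ ω₁, ω₂, ω₃ }
  { ω₁, ω₃ }  = { ω₃ } ∪ { ω₁ }
  (now 15)
Iteration 4. New:
  { ω₂, ω₄ }  = Ω∖{ ω₁, ω₃ }
  (now 16)
Iteration 5: closed — nothing new.

|σ(𝒞)| = 16.  σ(𝒞) = { {  }, { ω₁ }, { ω₂ }, { ω₃ }, { ω₄ }, { ω₁, ω₂ }, { ω₁, ω₃ }, { ω₁, ω₄ }, { ω₂, ω₃ }, { ω₂, ω₄ }, { ω₃, ω₄ }, { ω₁, ω₂, ω₃ }, { ω₁, ω₂, ω₄ }, { ω₁, ω₃, ω₄ }, { ω₂, ω₃, ω₄ }, Ω }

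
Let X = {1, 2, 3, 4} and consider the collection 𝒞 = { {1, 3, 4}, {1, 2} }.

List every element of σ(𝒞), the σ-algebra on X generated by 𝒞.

Start: 𝒞 ∪ {∅, X} = { {}, {1, 2}, {1, 3, 4}, X }.
Step 1 adds 2:
  {2}  = ᶜ of {1, 3, 4}
  {3, 4}  = ᶜ of {1, 2}
  [6 total]
Step 2: +1 →
  {2, 3, 4}  = {3, 4} ∪ {2}
  [7 total]
Step 3 adds 1:
  {1}  = ᶜ of {2, 3, 4}
  [8 total]
Step 4: closed — nothing new.

|σ(𝒞)| = 8.  σ(𝒞) = { {}, {1}, {2}, {1, 2}, {3, 4}, {1, 3, 4}, {2, 3, 4}, X }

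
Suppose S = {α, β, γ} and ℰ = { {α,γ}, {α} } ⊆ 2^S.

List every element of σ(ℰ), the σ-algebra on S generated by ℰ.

Answer: σ(ℰ) = { ∅, {α}, {β}, {γ}, {α,β}, {α,γ}, {β,γ}, S }

Working:
Initial family (4 sets): { ∅, {α}, {α,γ}, S }.
Iteration 1: 2 new —
  {β}  = complement {α,γ}
  {β,γ}  = complement {α}
Iteration 2 adds 1:
  {α,β}  = {β} ∪ {α}
Iteration 3 (1 new):
  {γ}  = complement {α,β}
Iteration 4 adds nothing — fixpoint reached.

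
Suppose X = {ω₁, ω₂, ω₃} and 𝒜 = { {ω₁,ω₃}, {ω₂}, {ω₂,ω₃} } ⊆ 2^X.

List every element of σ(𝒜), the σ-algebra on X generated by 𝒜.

σ(𝒜) = { ∅, {ω₁}, {ω₂}, {ω₃}, {ω₁,ω₂}, {ω₁,ω₃}, {ω₂,ω₃}, X }

Derivation:
Start: 𝒜 ∪ {∅, X} = { ∅, {ω₂}, {ω₁,ω₃}, {ω₂,ω₃}, X }.
Pass 1: +1 →
  {ω₁}  = complement {ω₂,ω₃}
  [6 total]
Pass 2 adds 1:
  {ω₁,ω₂}  = {ω₂} ∪ {ω₁}
  [7 total]
Pass 3. New:
  {ω₃}  = complement {ω₁,ω₂}
  [8 total]
Pass 4: stable.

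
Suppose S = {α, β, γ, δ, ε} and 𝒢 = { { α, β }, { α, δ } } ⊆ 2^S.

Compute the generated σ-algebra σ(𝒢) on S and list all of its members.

σ(𝒢) = { ∅, { α }, { β }, { δ }, { α, β }, { α, δ }, { β, δ }, { γ, ε }, { α, β, δ }, { α, γ, ε }, { β, γ, ε }, { γ, δ, ε }, { α, β, γ, ε }, { α, γ, δ, ε }, { β, γ, δ, ε }, S }

Derivation:
Start: 𝒢 ∪ {∅, S} = { ∅, { α, β }, { α, δ }, S }.
Iteration 1: +3 →
  { α, β, δ }  = { α, β } ∪ { α, δ }
  { β, γ, ε }  = complement { α, δ }
  { γ, δ, ε }  = complement { α, β }
  — 7 sets.
Iteration 2: +4 →
  { γ, ε }  = complement { α, β, δ }
  { α, β, γ, ε }  = { β, γ, ε } ∪ { α, β }
  { α, γ, δ, ε }  = { γ, δ, ε } ∪ { α, δ }
  { β, γ, δ, ε }  = { γ, δ, ε } ∪ { β, γ, ε }
  — 11 sets.
Iteration 3. New:
  { α }  = complement { β, γ, δ, ε }
  { β }  = complement { α, γ, δ, ε }
  { δ }  = complement { α, β, γ, ε }
  — 14 sets.
Iteration 4 adds 2:
  { β, δ }  = { δ } ∪ { β }
  { α, γ, ε }  = { γ, ε } ∪ { α }
  — 16 sets.
After Iteration 5 the family is unchanged; done.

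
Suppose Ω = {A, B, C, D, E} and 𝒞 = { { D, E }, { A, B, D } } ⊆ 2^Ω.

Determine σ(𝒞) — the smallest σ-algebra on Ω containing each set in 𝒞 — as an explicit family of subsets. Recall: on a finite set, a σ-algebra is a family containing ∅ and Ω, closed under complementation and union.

Take S₀ = 𝒞 ∪ {∅, Ω} = { ∅, { D, E }, { A, B, D }, Ω }.
Step 1. New:
  { C, E }  = complement { A, B, D }
  { A, B, C }  = complement { D, E }
  { A, B, D, E }  = { D, E } ∪ { A, B, D }
  (now 7)
Step 2: 4 new —
  { C }  = complement { A, B, D, E }
  { C, D, E }  = { D, E } ∪ { C, E }
  { A, B, C, D }  = { A, B, C } ∪ { A, B, D }
  { A, B, C, E }  = { A, B, C } ∪ { C, E }
  (now 11)
Step 3 adds 3:
  { D }  = complement { A, B, C, E }
  { E }  = complement { A, B, C, D }
  { A, B }  = complement { C, D, E }
  (now 14)
Step 4: 2 new —
  { C, D }  = { C } ∪ { D }
  { A, B, E }  = { A, B } ∪ { E }
  (now 16)
Step 5 adds nothing — fixpoint reached.

σ(𝒞) = { ∅, { C }, { D }, { E }, { A, B }, { C, D }, { C, E }, { D, E }, { A, B, C }, { A, B, D }, { A, B, E }, { C, D, E }, { A, B, C, D }, { A, B, C, E }, { A, B, D, E }, Ω }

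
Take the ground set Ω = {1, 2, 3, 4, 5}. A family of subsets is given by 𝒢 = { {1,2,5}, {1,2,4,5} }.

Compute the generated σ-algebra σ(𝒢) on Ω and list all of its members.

|σ(𝒢)| = 8.  σ(𝒢) = { {}, {3}, {4}, {3,4}, {1,2,5}, {1,2,3,5}, {1,2,4,5}, Ω }

Check:
Take S₀ = 𝒢 ∪ {∅, Ω} = { {}, {1,2,5}, {1,2,4,5}, Ω }.
Pass 1 adds 2:
  {3}  = {1,2,4,5}ᶜ
  {3,4}  = {1,2,5}ᶜ
  |family| = 6
Pass 2. New:
  {1,2,3,5}  = {3} ∪ {1,2,5}
  |family| = 7
Pass 3 adds 1:
  {4}  = {1,2,3,5}ᶜ
  |family| = 8
Pass 4: stable.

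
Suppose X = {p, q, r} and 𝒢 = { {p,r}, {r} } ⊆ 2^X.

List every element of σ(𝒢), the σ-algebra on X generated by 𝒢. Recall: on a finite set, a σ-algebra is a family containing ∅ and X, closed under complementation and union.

Begin from { {}, {r}, {p,r}, X } (that is, 𝒢 plus ∅ and X).
Pass 1 adds 2:
  {q}  = {p,r}ᶜ
  {p,q}  = {r}ᶜ
  |family| = 6
Pass 2 adds 1:
  {q,r}  = {r} ∪ {q}
  |family| = 7
Pass 3 adds 1:
  {p}  = {q,r}ᶜ
  |family| = 8
After Pass 4 the family is unchanged; done.

Hence σ(𝒢) has 8 members: { {}, {p}, {q}, {r}, {p,q}, {p,r}, {q,r}, X }.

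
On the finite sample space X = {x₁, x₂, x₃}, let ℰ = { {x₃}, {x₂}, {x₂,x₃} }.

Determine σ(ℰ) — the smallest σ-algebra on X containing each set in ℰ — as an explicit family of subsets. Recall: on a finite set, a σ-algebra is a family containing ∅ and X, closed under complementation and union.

σ(ℰ) = { ∅, {x₁}, {x₂}, {x₃}, {x₁,x₂}, {x₁,x₃}, {x₂,x₃}, X }

Derivation:
Begin from { ∅, {x₂}, {x₃}, {x₂,x₃}, X } (that is, ℰ plus ∅ and X).
Step 1: 3 new —
  {x₁}  = X∖{x₂,x₃}
  {x₁,x₂}  = X∖{x₃}
  {x₁,x₃}  = X∖{x₂}
Step 2: already closed under ᶜ and ∪.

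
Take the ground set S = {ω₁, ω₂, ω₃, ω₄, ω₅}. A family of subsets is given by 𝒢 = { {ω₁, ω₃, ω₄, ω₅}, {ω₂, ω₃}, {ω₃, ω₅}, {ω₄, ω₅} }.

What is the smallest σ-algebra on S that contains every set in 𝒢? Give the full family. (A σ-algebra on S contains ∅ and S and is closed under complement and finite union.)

Initial family (6 sets): { {}, {ω₂, ω₃}, {ω₃, ω₅}, {ω₄, ω₅}, {ω₁, ω₃, ω₄, ω₅}, S }.
Iteration 1. New:
  {ω₂}  = S∖{ω₁, ω₃, ω₄, ω₅}
  {ω₁, ω₂, ω₃}  = S∖{ω₄, ω₅}
  {ω₁, ω₂, ω₄}  = S∖{ω₃, ω₅}
  {ω₁, ω₄, ω₅}  = S∖{ω₂, ω₃}
  {ω₂, ω₃, ω₅}  = {ω₂, ω₃} ∪ {ω₃, ω₅}
  {ω₃, ω₄, ω₅}  = {ω₄, ω₅} ∪ {ω₃, ω₅}
  {ω₂, ω₃, ω₄, ω₅}  = {ω₄, ω₅} ∪ {ω₂, ω₃}
Iteration 2: 7 new —
  {ω₁}  = S∖{ω₂, ω₃, ω₄, ω₅}
  {ω₁, ω₂}  = S∖{ω₃, ω₄, ω₅}
  {ω₁, ω₄}  = S∖{ω₂, ω₃, ω₅}
  {ω₂, ω₄, ω₅}  = {ω₂} ∪ {ω₄, ω₅}
  {ω₁, ω₂, ω₃, ω₄}  = {ω₁, ω₂, ω₃} ∪ {ω₁, ω₂, ω₄}
  {ω₁, ω₂, ω₃, ω₅}  = {ω₁, ω₂, ω₃} ∪ {ω₂, ω₃, ω₅}
  {ω₁, ω₂, ω₄, ω₅}  = {ω₁, ω₄, ω₅} ∪ {ω₂}
Iteration 3 adds 5:
  {ω₃}  = S∖{ω₁, ω₂, ω₄, ω₅}
  {ω₄}  = S∖{ω₁, ω₂, ω₃, ω₅}
  {ω₅}  = S∖{ω₁, ω₂, ω₃, ω₄}
  {ω₁, ω₃}  = S∖{ω₂, ω₄, ω₅}
  {ω₁, ω₃, ω₅}  = {ω₃, ω₅} ∪ {ω₁}
Iteration 4 (7 new):
  {ω₁, ω₅}  = {ω₅} ∪ {ω₁}
  {ω₂, ω₄}  = S∖{ω₁, ω₃, ω₅}
  {ω₂, ω₅}  = {ω₂} ∪ {ω₅}
  {ω₃, ω₄}  = {ω₃} ∪ {ω₄}
  {ω₁, ω₂, ω₅}  = {ω₁, ω₂} ∪ {ω₅}
  {ω₁, ω₃, ω₄}  = {ω₃} ∪ {ω₁, ω₄}
  {ω₂, ω₃, ω₄}  = {ω₂, ω₃} ∪ {ω₄}
Iteration 5: already closed under ᶜ and ∪.

σ(𝒢) = { {}, {ω₁}, {ω₂}, {ω₃}, {ω₄}, {ω₅}, {ω₁, ω₂}, {ω₁, ω₃}, {ω₁, ω₄}, {ω₁, ω₅}, {ω₂, ω₃}, {ω₂, ω₄}, {ω₂, ω₅}, {ω₃, ω₄}, {ω₃, ω₅}, {ω₄, ω₅}, {ω₁, ω₂, ω₃}, {ω₁, ω₂, ω₄}, {ω₁, ω₂, ω₅}, {ω₁, ω₃, ω₄}, {ω₁, ω₃, ω₅}, {ω₁, ω₄, ω₅}, {ω₂, ω₃, ω₄}, {ω₂, ω₃, ω₅}, {ω₂, ω₄, ω₅}, {ω₃, ω₄, ω₅}, {ω₁, ω₂, ω₃, ω₄}, {ω₁, ω₂, ω₃, ω₅}, {ω₁, ω₂, ω₄, ω₅}, {ω₁, ω₃, ω₄, ω₅}, {ω₂, ω₃, ω₄, ω₅}, S }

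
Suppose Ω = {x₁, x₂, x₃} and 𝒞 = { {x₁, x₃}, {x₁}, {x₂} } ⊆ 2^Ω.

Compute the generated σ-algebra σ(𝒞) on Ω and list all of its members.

Initial family (5 sets): { ∅, {x₁}, {x₂}, {x₁, x₃}, Ω }.
Iteration 1: +2 →
  {x₁, x₂}  = {x₂} ∪ {x₁}
  {x₂, x₃}  = complement {x₁}
Iteration 2. New:
  {x₃}  = complement {x₁, x₂}
Iteration 3: stable.

|σ(𝒞)| = 8.  σ(𝒞) = { ∅, {x₁}, {x₂}, {x₃}, {x₁, x₂}, {x₁, x₃}, {x₂, x₃}, Ω }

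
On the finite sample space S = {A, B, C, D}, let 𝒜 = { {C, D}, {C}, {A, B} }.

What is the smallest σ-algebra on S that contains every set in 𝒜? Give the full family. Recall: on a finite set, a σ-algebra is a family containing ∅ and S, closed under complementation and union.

|σ(𝒜)| = 8.  σ(𝒜) = { ∅, {C}, {D}, {A, B}, {C, D}, {A, B, C}, {A, B, D}, S }

Working:
Take S₀ = 𝒜 ∪ {∅, S} = { ∅, {C}, {A, B}, {C, D}, S }.
Pass 1. New:
  {A, B, C}  = {C} ∪ {A, B}
  {A, B, D}  = S∖{C}
  (now 7)
Pass 2. New:
  {D}  = S∖{A, B, C}
  (now 8)
Pass 3: closed — nothing new.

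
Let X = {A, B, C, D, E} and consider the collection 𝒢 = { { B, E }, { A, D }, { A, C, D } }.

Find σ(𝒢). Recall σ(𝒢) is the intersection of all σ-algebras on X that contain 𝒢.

Take S₀ = 𝒢 ∪ {∅, X} = { {  }, { A, D }, { B, E }, { A, C, D }, X }.
Iteration 1: +2 →
  { B, C, E }  = ᶜ of { A, D }
  { A, B, D, E }  = { B, E } ∪ { A, D }
  |family| = 7
Iteration 2. New:
  { C }  = ᶜ of { A, B, D, E }
  |family| = 8
Iteration 3: closed — nothing new.

Therefore σ(𝒢) = { {  }, { C }, { A, D }, { B, E }, { A, C, D }, { B, C, E }, { A, B, D, E }, X } (|σ(𝒢)| = 8).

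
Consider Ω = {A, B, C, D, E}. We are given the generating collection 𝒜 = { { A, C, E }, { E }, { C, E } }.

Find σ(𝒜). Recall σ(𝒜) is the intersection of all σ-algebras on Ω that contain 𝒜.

Initial family (5 sets): { {}, { E }, { C, E }, { A, C, E }, Ω }.
Step 1: +3 →
  { B, D }  = complement { A, C, E }
  { A, B, D }  = complement { C, E }
  { A, B, C, D }  = complement { E }
  — 8 sets.
Step 2. New:
  { B, D, E }  = { B, D } ∪ { E }
  { A, B, D, E }  = { A, B, D } ∪ { E }
  { B, C, D, E }  = { C, E } ∪ { B, D }
  — 11 sets.
Step 3: 3 new —
  { A }  = complement { B, C, D, E }
  { C }  = complement { A, B, D, E }
  { A, C }  = complement { B, D, E }
  — 14 sets.
Step 4. New:
  { A, E }  = { E } ∪ { A }
  { B, C, D }  = { C } ∪ { B, D }
  — 16 sets.
Step 5: stable.

σ(𝒜) = { {}, { A }, { C }, { E }, { A, C }, { A, E }, { B, D }, { C, E }, { A, B, D }, { A, C, E }, { B, C, D }, { B, D, E }, { A, B, C, D }, { A, B, D, E }, { B, C, D, E }, Ω }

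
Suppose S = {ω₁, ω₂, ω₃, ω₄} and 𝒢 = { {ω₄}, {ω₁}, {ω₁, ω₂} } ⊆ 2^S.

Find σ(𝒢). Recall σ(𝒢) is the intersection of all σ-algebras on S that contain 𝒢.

Answer: σ(𝒢) = { {}, {ω₁}, {ω₂}, {ω₃}, {ω₄}, {ω₁, ω₂}, {ω₁, ω₃}, {ω₁, ω₄}, {ω₂, ω₃}, {ω₂, ω₄}, {ω₃, ω₄}, {ω₁, ω₂, ω₃}, {ω₁, ω₂, ω₄}, {ω₁, ω₃, ω₄}, {ω₂, ω₃, ω₄}, S }

Check:
Seed the family with 𝒢 together with ∅ and S: { {}, {ω₁}, {ω₄}, {ω₁, ω₂}, S }.
Step 1: +5 →
  {ω₁, ω₄}  = {ω₄} ∪ {ω₁}
  {ω₃, ω₄}  = S∖{ω₁, ω₂}
  {ω₁, ω₂, ω₃}  = S∖{ω₄}
  {ω₁, ω₂, ω₄}  = {ω₁, ω₂} ∪ {ω₄}
  {ω₂, ω₃, ω₄}  = S∖{ω₁}
  (now 10)
Step 2: 3 new —
  {ω₃}  = S∖{ω₁, ω₂, ω₄}
  {ω₂, ω₃}  = S∖{ω₁, ω₄}
  {ω₁, ω₃, ω₄}  = {ω₃, ω₄} ∪ {ω₁, ω₄}
  (now 13)
Step 3. New:
  {ω₂}  = S∖{ω₁, ω₃, ω₄}
  {ω₁, ω₃}  = {ω₃} ∪ {ω₁}
  (now 15)
Step 4: 1 new —
  {ω₂, ω₄}  = S∖{ω₁, ω₃}
  (now 16)
Step 5: already closed under ᶜ and ∪.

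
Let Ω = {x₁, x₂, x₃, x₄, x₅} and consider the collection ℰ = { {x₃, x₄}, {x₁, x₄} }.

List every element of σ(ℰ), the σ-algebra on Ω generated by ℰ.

σ(ℰ) (16 sets): { {}, {x₁}, {x₃}, {x₄}, {x₁, x₃}, {x₁, x₄}, {x₂, x₅}, {x₃, x₄}, {x₁, x₂, x₅}, {x₁, x₃, x₄}, {x₂, x₃, x₅}, {x₂, x₄, x₅}, {x₁, x₂, x₃, x₅}, {x₁, x₂, x₄, x₅}, {x₂, x₃, x₄, x₅}, Ω }

Working:
Take S₀ = ℰ ∪ {∅, Ω} = { {}, {x₁, x₄}, {x₃, x₄}, Ω }.
Iteration 1: 3 new —
  {x₁, x₂, x₅}  = complement {x₃, x₄}
  {x₁, x₃, x₄}  = {x₃, x₄} ∪ {x₁, x₄}
  {x₂, x₃, x₅}  = complement {x₁, x₄}
Iteration 2. New:
  {x₂, x₅}  = complement {x₁, x₃, x₄}
  {x₁, x₂, x₃, x₅}  = {x₁, x₂, x₅} ∪ {x₂, x₃, x₅}
  {x₁, x₂, x₄, x₅}  = {x₁, x₂, x₅} ∪ {x₁, x₄}
  {x₂, x₃, x₄, x₅}  = {x₃, x₄} ∪ {x₂, x₃, x₅}
Iteration 3 adds 3:
  {x₁}  = complement {x₂, x₃, x₄, x₅}
  {x₃}  = complement {x₁, x₂, x₄, x₅}
  {x₄}  = complement {x₁, x₂, x₃, x₅}
Iteration 4 (2 new):
  {x₁, x₃}  = {x₃} ∪ {x₁}
  {x₂, x₄, x₅}  = {x₂, x₅} ∪ {x₄}
Iteration 5: no new sets; the family is a σ-algebra.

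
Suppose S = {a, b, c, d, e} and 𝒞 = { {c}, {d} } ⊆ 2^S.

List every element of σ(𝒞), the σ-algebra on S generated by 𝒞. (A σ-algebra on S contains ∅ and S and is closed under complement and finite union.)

|σ(𝒞)| = 8.  σ(𝒞) = { {}, {c}, {d}, {c,d}, {a,b,e}, {a,b,c,e}, {a,b,d,e}, S }

Trace:
Initial family (4 sets): { {}, {c}, {d}, S }.
Iteration 1 (3 new):
  {c,d}  = {c} ∪ {d}
  {a,b,c,e}  = ᶜ of {d}
  {a,b,d,e}  = ᶜ of {c}
Iteration 2: +1 →
  {a,b,e}  = ᶜ of {c,d}
Iteration 3: stable.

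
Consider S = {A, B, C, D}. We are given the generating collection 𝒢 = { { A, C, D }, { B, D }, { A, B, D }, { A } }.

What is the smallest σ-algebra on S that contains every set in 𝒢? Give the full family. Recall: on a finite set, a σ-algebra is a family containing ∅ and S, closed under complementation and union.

Start: 𝒢 ∪ {∅, S} = { {}, { A }, { B, D }, { A, B, D }, { A, C, D }, S }.
Round 1 (4 new):
  { B }  = S∖{ A, C, D }
  { C }  = S∖{ A, B, D }
  { A, C }  = S∖{ B, D }
  { B, C, D }  = S∖{ A }
Round 2 adds 3:
  { A, B }  = { B } ∪ { A }
  { B, C }  = { B } ∪ { C }
  { A, B, C }  = { B } ∪ { A, C }
Round 3. New:
  { D }  = S∖{ A, B, C }
  { A, D }  = S∖{ B, C }
  { C, D }  = S∖{ A, B }
Round 4 adds nothing — fixpoint reached.

|σ(𝒢)| = 16.  σ(𝒢) = { {}, { A }, { B }, { C }, { D }, { A, B }, { A, C }, { A, D }, { B, C }, { B, D }, { C, D }, { A, B, C }, { A, B, D }, { A, C, D }, { B, C, D }, S }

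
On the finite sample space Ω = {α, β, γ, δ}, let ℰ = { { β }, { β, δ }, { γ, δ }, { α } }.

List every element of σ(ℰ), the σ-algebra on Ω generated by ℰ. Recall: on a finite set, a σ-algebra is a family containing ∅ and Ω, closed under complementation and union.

σ(ℰ) (16 sets): { ∅, { α }, { β }, { γ }, { δ }, { α, β }, { α, γ }, { α, δ }, { β, γ }, { β, δ }, { γ, δ }, { α, β, γ }, { α, β, δ }, { α, γ, δ }, { β, γ, δ }, Ω }

Trace:
Initial family (6 sets): { ∅, { α }, { β }, { β, δ }, { γ, δ }, Ω }.
Step 1: 5 new —
  { α, β }  = { γ, δ }ᶜ
  { α, γ }  = { β, δ }ᶜ
  { α, β, δ }  = { β, δ } ∪ { α }
  { α, γ, δ }  = { β }ᶜ
  { β, γ, δ }  = { α }ᶜ
  |family| = 11
Step 2 (2 new):
  { γ }  = { α, β, δ }ᶜ
  { α, β, γ }  = { α, β } ∪ { α, γ }
  |family| = 13
Step 3 (2 new):
  { δ }  = { α, β, γ }ᶜ
  { β, γ }  = { γ } ∪ { β }
  |family| = 15
Step 4: 1 new —
  { α, δ }  = { β, γ }ᶜ
  |family| = 16
Step 5: closed — nothing new.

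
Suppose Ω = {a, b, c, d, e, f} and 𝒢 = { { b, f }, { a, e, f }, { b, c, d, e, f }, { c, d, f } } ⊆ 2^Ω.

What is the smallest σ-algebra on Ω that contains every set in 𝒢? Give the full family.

Begin from { {}, { b, f }, { a, e, f }, { c, d, f }, { b, c, d, e, f }, Ω } (that is, 𝒢 plus ∅ and Ω).
Iteration 1: +7 →
  { a }  = Ω∖{ b, c, d, e, f }
  { a, b, e }  = Ω∖{ c, d, f }
  { b, c, d }  = Ω∖{ a, e, f }
  { a, b, e, f }  = { a, e, f } ∪ { b, f }
  { a, c, d, e }  = Ω∖{ b, f }
  { b, c, d, f }  = { c, d, f } ∪ { b, f }
  { a, c, d, e, f }  = { a, e, f } ∪ { c, d, f }
  — 13 sets.
Iteration 2 adds 8:
  { b }  = Ω∖{ a, c, d, e, f }
  { a, e }  = Ω∖{ b, c, d, f }
  { c, d }  = Ω∖{ a, b, e, f }
  { a, b, f }  = { b, f } ∪ { a }
  { a, b, c, d }  = { b, c, d } ∪ { a }
  { a, c, d, f }  = { c, d, f } ∪ { a }
  { a, b, c, d, e }  = { b, c, d } ∪ { a, b, e }
  { a, b, c, d, f }  = { b, c, d, f } ∪ { a }
  — 21 sets.
Iteration 3: 7 new —
  { e }  = Ω∖{ a, b, c, d, f }
  { f }  = Ω∖{ a, b, c, d, e }
  { a, b }  = { b } ∪ { a }
  { b, e }  = Ω∖{ a, c, d, f }
  { e, f }  = Ω∖{ a, b, c, d }
  { a, c, d }  = { c, d } ∪ { a }
  { c, d, e }  = Ω∖{ a, b, f }
  — 28 sets.
Iteration 4 adds 4:
  { a, f }  = { f } ∪ { a }
  { b, e, f }  = Ω∖{ a, c, d }
  { b, c, d, e }  = { b, e } ∪ { c, d, e }
  { c, d, e, f }  = Ω∖{ a, b }
  — 32 sets.
Iteration 5: closed — nothing new.

Hence σ(𝒢) has 32 members: { {}, { a }, { b }, { e }, { f }, { a, b }, { a, e }, { a, f }, { b, e }, { b, f }, { c, d }, { e, f }, { a, b, e }, { a, b, f }, { a, c, d }, { a, e, f }, { b, c, d }, { b, e, f }, { c, d, e }, { c, d, f }, { a, b, c, d }, { a, b, e, f }, { a, c, d, e }, { a, c, d, f }, { b, c, d, e }, { b, c, d, f }, { c, d, e, f }, { a, b, c, d, e }, { a, b, c, d, f }, { a, c, d, e, f }, { b, c, d, e, f }, Ω }.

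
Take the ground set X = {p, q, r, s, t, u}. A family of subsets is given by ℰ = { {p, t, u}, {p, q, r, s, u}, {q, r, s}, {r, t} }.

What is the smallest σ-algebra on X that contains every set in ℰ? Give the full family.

σ(ℰ) = { {}, {r}, {t}, {p, u}, {q, s}, {r, t}, {p, r, u}, {p, t, u}, {q, r, s}, {q, s, t}, {p, q, s, u}, {p, r, t, u}, {q, r, s, t}, {p, q, r, s, u}, {p, q, s, t, u}, X }

Working:
Start: ℰ ∪ {∅, X} = { {}, {r, t}, {p, t, u}, {q, r, s}, {p, q, r, s, u}, X }.
Step 1: +4 →
  {t}  = {p, q, r, s, u}ᶜ
  {p, q, s, u}  = {r, t}ᶜ
  {p, r, t, u}  = {p, t, u} ∪ {r, t}
  {q, r, s, t}  = {q, r, s} ∪ {r, t}
  (now 10)
Step 2 (3 new):
  {p, u}  = {q, r, s, t}ᶜ
  {q, s}  = {p, r, t, u}ᶜ
  {p, q, s, t, u}  = {p, q, s, u} ∪ {t}
  (now 13)
Step 3 (2 new):
  {r}  = {p, q, s, t, u}ᶜ
  {q, s, t}  = {q, s} ∪ {t}
  (now 15)
Step 4: 1 new —
  {p, r, u}  = {q, s, t}ᶜ
  (now 16)
After Step 5 the family is unchanged; done.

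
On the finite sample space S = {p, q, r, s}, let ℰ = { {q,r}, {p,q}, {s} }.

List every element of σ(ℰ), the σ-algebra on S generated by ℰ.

Start: ℰ ∪ {∅, S} = { {}, {s}, {p,q}, {q,r}, S }.
Iteration 1: +5 →
  {p,s}  = S∖{q,r}
  {r,s}  = S∖{p,q}
  {p,q,r}  = S∖{s}
  {p,q,s}  = {p,q} ∪ {s}
  {q,r,s}  = {q,r} ∪ {s}
  (now 10)
Iteration 2: +3 →
  {p}  = S∖{q,r,s}
  {r}  = S∖{p,q,s}
  {p,r,s}  = {r,s} ∪ {p,s}
  (now 13)
Iteration 3: +2 →
  {q}  = S∖{p,r,s}
  {p,r}  = {r} ∪ {p}
  (now 15)
Iteration 4 adds 1:
  {q,s}  = S∖{p,r}
  (now 16)
Iteration 5: no new sets; the family is a σ-algebra.

Hence σ(ℰ) has 16 members: { {}, {p}, {q}, {r}, {s}, {p,q}, {p,r}, {p,s}, {q,r}, {q,s}, {r,s}, {p,q,r}, {p,q,s}, {p,r,s}, {q,r,s}, S }.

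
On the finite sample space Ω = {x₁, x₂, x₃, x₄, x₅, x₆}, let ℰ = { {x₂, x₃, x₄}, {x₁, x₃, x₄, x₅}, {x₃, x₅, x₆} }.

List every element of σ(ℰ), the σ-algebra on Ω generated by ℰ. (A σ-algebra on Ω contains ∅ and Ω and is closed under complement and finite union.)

|σ(ℰ)| = 64.  σ(ℰ) = { {}, {x₁}, {x₂}, {x₃}, {x₄}, {x₅}, {x₆}, {x₁, x₂}, {x₁, x₃}, {x₁, x₄}, {x₁, x₅}, {x₁, x₆}, {x₂, x₃}, {x₂, x₄}, {x₂, x₅}, {x₂, x₆}, {x₃, x₄}, {x₃, x₅}, {x₃, x₆}, {x₄, x₅}, {x₄, x₆}, {x₅, x₆}, {x₁, x₂, x₃}, {x₁, x₂, x₄}, {x₁, x₂, x₅}, {x₁, x₂, x₆}, {x₁, x₃, x₄}, {x₁, x₃, x₅}, {x₁, x₃, x₆}, {x₁, x₄, x₅}, {x₁, x₄, x₆}, {x₁, x₅, x₆}, {x₂, x₃, x₄}, {x₂, x₃, x₅}, {x₂, x₃, x₆}, {x₂, x₄, x₅}, {x₂, x₄, x₆}, {x₂, x₅, x₆}, {x₃, x₄, x₅}, {x₃, x₄, x₆}, {x₃, x₅, x₆}, {x₄, x₅, x₆}, {x₁, x₂, x₃, x₄}, {x₁, x₂, x₃, x₅}, {x₁, x₂, x₃, x₆}, {x₁, x₂, x₄, x₅}, {x₁, x₂, x₄, x₆}, {x₁, x₂, x₅, x₆}, {x₁, x₃, x₄, x₅}, {x₁, x₃, x₄, x₆}, {x₁, x₃, x₅, x₆}, {x₁, x₄, x₅, x₆}, {x₂, x₃, x₄, x₅}, {x₂, x₃, x₄, x₆}, {x₂, x₃, x₅, x₆}, {x₂, x₄, x₅, x₆}, {x₃, x₄, x₅, x₆}, {x₁, x₂, x₃, x₄, x₅}, {x₁, x₂, x₃, x₄, x₆}, {x₁, x₂, x₃, x₅, x₆}, {x₁, x₂, x₄, x₅, x₆}, {x₁, x₃, x₄, x₅, x₆}, {x₂, x₃, x₄, x₅, x₆}, Ω }

Check:
Seed the family with ℰ together with ∅ and Ω: { {}, {x₂, x₃, x₄}, {x₃, x₅, x₆}, {x₁, x₃, x₄, x₅}, Ω }.
Iteration 1 (6 new):
  {x₂, x₆}  = {x₁, x₃, x₄, x₅}ᶜ
  {x₁, x₂, x₄}  = {x₃, x₅, x₆}ᶜ
  {x₁, x₅, x₆}  = {x₂, x₃, x₄}ᶜ
  {x₁, x₂, x₃, x₄, x₅}  = {x₂, x₃, x₄} ∪ {x₁, x₃, x₄, x₅}
  {x₁, x₃, x₄, x₅, x₆}  = {x₁, x₃, x₄, x₅} ∪ {x₃, x₅, x₆}
  {x₂, x₃, x₄, x₅, x₆}  = {x₂, x₃, x₄} ∪ {x₃, x₅, x₆}
Iteration 2. New:
  {x₁}  = {x₂, x₃, x₄, x₅, x₆}ᶜ
  {x₂}  = {x₁, x₃, x₄, x₅, x₆}ᶜ
  {x₆}  = {x₁, x₂, x₃, x₄, x₅}ᶜ
  {x₁, x₂, x₃, x₄}  = {x₂, x₃, x₄} ∪ {x₁, x₂, x₄}
  {x₁, x₂, x₄, x₆}  = {x₂, x₆} ∪ {x₁, x₂, x₄}
  {x₁, x₂, x₅, x₆}  = {x₂, x₆} ∪ {x₁, x₅, x₆}
  {x₁, x₃, x₅, x₆}  = {x₁, x₅, x₆} ∪ {x₃, x₅, x₆}
  {x₂, x₃, x₄, x₆}  = {x₂, x₃, x₄} ∪ {x₂, x₆}
  {x₂, x₃, x₅, x₆}  = {x₂, x₆} ∪ {x₃, x₅, x₆}
  {x₁, x₂, x₄, x₅, x₆}  = {x₁, x₂, x₄} ∪ {x₁, x₅, x₆}
Iteration 3: +12 →
  {x₃}  = {x₁, x₂, x₄, x₅, x₆}ᶜ
  {x₁, x₂}  = {x₂} ∪ {x₁}
  {x₁, x₄}  = {x₂, x₃, x₅, x₆}ᶜ
  {x₁, x₅}  = {x₂, x₃, x₄, x₆}ᶜ
  {x₁, x₆}  = {x₆} ∪ {x₁}
  {x₂, x₄}  = {x₁, x₃, x₅, x₆}ᶜ
  {x₃, x₄}  = {x₁, x₂, x₅, x₆}ᶜ
  {x₃, x₅}  = {x₁, x₂, x₄, x₆}ᶜ
  {x₅, x₆}  = {x₁, x₂, x₃, x₄}ᶜ
  {x₁, x₂, x₆}  = {x₂, x₆} ∪ {x₁}
  {x₁, x₂, x₃, x₄, x₆}  = {x₂, x₃, x₄} ∪ {x₁, x₂, x₄, x₆}
  {x₁, x₂, x₃, x₅, x₆}  = {x₂} ∪ {x₁, x₃, x₅, x₆}
Iteration 4: 26 new —
  {x₄}  = {x₁, x₂, x₃, x₅, x₆}ᶜ
  {x₅}  = {x₁, x₂, x₃, x₄, x₆}ᶜ
  {x₁, x₃}  = {x₃} ∪ {x₁}
  {x₂, x₃}  = {x₂} ∪ {x₃}
  {x₃, x₆}  = {x₆} ∪ {x₃}
  {x₁, x₂, x₃}  = {x₁, x₂} ∪ {x₃}
  {x₁, x₂, x₅}  = {x₁, x₂} ∪ {x₁, x₅}
  {x₁, x₃, x₄}  = {x₃, x₄} ∪ {x₁, x₄}
  {x₁, x₃, x₅}  = {x₃} ∪ {x₁, x₅}
  {x₁, x₃, x₆}  = {x₁, x₆} ∪ {x₃}
  {x₁, x₄, x₅}  = {x₁, x₄} ∪ {x₁, x₅}
  {x₁, x₄, x₆}  = {x₁, x₆} ∪ {x₁, x₄}
  {x₂, x₃, x₅}  = {x₂} ∪ {x₃, x₅}
  {x₂, x₃, x₆}  = {x₂, x₆} ∪ {x₃}
  {x₂, x₄, x₆}  = {x₂, x₆} ∪ {x₂, x₄}
  {x₂, x₅, x₆}  = {x₅, x₆} ∪ {x₂}
  {x₃, x₄, x₅}  = {x₁, x₂, x₆}ᶜ
  {x₃, x₄, x₆}  = {x₃, x₄} ∪ {x₆}
  {x₁, x₂, x₃, x₅}  = {x₁, x₂} ∪ {x₃, x₅}
  {x₁, x₂, x₃, x₆}  = {x₃} ∪ {x₁, x₂, x₆}
  {x₁, x₂, x₄, x₅}  = {x₁, x₂, x₄} ∪ {x₁, x₅}
  {x₁, x₃, x₄, x₆}  = {x₃, x₄} ∪ {x₁, x₆}
  {x₁, x₄, x₅, x₆}  = {x₅, x₆} ∪ {x₁, x₄}
  {x₂, x₃, x₄, x₅}  = {x₁, x₆}ᶜ
  {x₂, x₄, x₅, x₆}  = {x₅, x₆} ∪ {x₂, x₄}
  {x₃, x₄, x₅, x₆}  = {x₁, x₂}ᶜ
Iteration 5 adds 5:
  {x₂, x₅}  = {x₁, x₃, x₄, x₆}ᶜ
  {x₄, x₅}  = {x₁, x₂, x₃, x₆}ᶜ
  {x₄, x₆}  = {x₁, x₂, x₃, x₅}ᶜ
  {x₂, x₄, x₅}  = {x₁, x₃, x₆}ᶜ
  {x₄, x₅, x₆}  = {x₁, x₂, x₃}ᶜ
Iteration 6: stable.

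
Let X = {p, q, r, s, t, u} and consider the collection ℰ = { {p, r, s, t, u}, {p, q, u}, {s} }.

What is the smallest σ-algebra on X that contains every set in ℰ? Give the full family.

σ(ℰ) (16 sets): { {}, {q}, {s}, {p, u}, {q, s}, {r, t}, {p, q, u}, {p, s, u}, {q, r, t}, {r, s, t}, {p, q, s, u}, {p, r, t, u}, {q, r, s, t}, {p, q, r, t, u}, {p, r, s, t, u}, X }

Working:
Start: ℰ ∪ {∅, X} = { {}, {s}, {p, q, u}, {p, r, s, t, u}, X }.
Iteration 1: +4 →
  {q}  = X∖{p, r, s, t, u}
  {r, s, t}  = X∖{p, q, u}
  {p, q, s, u}  = {s} ∪ {p, q, u}
  {p, q, r, t, u}  = X∖{s}
  |family| = 9
Iteration 2: +3 →
  {q, s}  = {q} ∪ {s}
  {r, t}  = X∖{p, q, s, u}
  {q, r, s, t}  = {r, s, t} ∪ {q}
  |family| = 12
Iteration 3 adds 3:
  {p, u}  = X∖{q, r, s, t}
  {q, r, t}  = {r, t} ∪ {q}
  {p, r, t, u}  = X∖{q, s}
  |family| = 15
Iteration 4 (1 new):
  {p, s, u}  = X∖{q, r, t}
  |family| = 16
Iteration 5 adds nothing — fixpoint reached.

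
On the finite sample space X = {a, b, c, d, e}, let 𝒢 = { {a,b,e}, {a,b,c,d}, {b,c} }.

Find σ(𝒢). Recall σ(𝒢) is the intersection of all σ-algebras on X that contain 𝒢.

Initial family (5 sets): { ∅, {b,c}, {a,b,e}, {a,b,c,d}, X }.
Step 1: 4 new —
  {e}  = X∖{a,b,c,d}
  {c,d}  = X∖{a,b,e}
  {a,d,e}  = X∖{b,c}
  {a,b,c,e}  = {a,b,e} ∪ {b,c}
  [9 total]
Step 2: 6 new —
  {d}  = X∖{a,b,c,e}
  {b,c,d}  = {c,d} ∪ {b,c}
  {b,c,e}  = {e} ∪ {b,c}
  {c,d,e}  = {c,d} ∪ {e}
  {a,b,d,e}  = {a,d,e} ∪ {a,b,e}
  {a,c,d,e}  = {a,d,e} ∪ {c,d}
  [15 total]
Step 3: 7 new —
  {b}  = X∖{a,c,d,e}
  {c}  = X∖{a,b,d,e}
  {a,b}  = X∖{c,d,e}
  {a,d}  = X∖{b,c,e}
  {a,e}  = X∖{b,c,d}
  {d,e}  = {d} ∪ {e}
  {b,c,d,e}  = {c,d,e} ∪ {b,c,e}
  [22 total]
Step 4. New:
  {a}  = X∖{b,c,d,e}
  {b,d}  = {b} ∪ {d}
  {b,e}  = {b} ∪ {e}
  {c,e}  = {e} ∪ {c}
  {a,b,c}  = X∖{d,e}
  {a,b,d}  = {b} ∪ {a,d}
  {a,c,d}  = {c,d} ∪ {a,d}
  {a,c,e}  = {a,e} ∪ {c}
  {b,d,e}  = {b} ∪ {d,e}
  [31 total]
Step 5: +1 →
  {a,c}  = X∖{b,d,e}
  [32 total]
Step 6: stable.

Hence σ(𝒢) has 32 members: { ∅, {a}, {b}, {c}, {d}, {e}, {a,b}, {a,c}, {a,d}, {a,e}, {b,c}, {b,d}, {b,e}, {c,d}, {c,e}, {d,e}, {a,b,c}, {a,b,d}, {a,b,e}, {a,c,d}, {a,c,e}, {a,d,e}, {b,c,d}, {b,c,e}, {b,d,e}, {c,d,e}, {a,b,c,d}, {a,b,c,e}, {a,b,d,e}, {a,c,d,e}, {b,c,d,e}, X }.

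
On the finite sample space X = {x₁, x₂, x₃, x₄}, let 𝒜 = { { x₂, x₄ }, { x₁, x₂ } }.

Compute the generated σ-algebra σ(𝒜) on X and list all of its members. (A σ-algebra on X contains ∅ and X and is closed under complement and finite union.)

|σ(𝒜)| = 16.  σ(𝒜) = { {  }, { x₁ }, { x₂ }, { x₃ }, { x₄ }, { x₁, x₂ }, { x₁, x₃ }, { x₁, x₄ }, { x₂, x₃ }, { x₂, x₄ }, { x₃, x₄ }, { x₁, x₂, x₃ }, { x₁, x₂, x₄ }, { x₁, x₃, x₄ }, { x₂, x₃, x₄ }, X }

Derivation:
Take S₀ = 𝒜 ∪ {∅, X} = { {  }, { x₁, x₂ }, { x₂, x₄ }, X }.
Iteration 1 (3 new):
  { x₁, x₃ }  = ᶜ of { x₂, x₄ }
  { x₃, x₄ }  = ᶜ of { x₁, x₂ }
  { x₁, x₂, x₄ }  = { x₁, x₂ } ∪ { x₂, x₄ }
  (now 7)
Iteration 2: 4 new —
  { x₃ }  = ᶜ of { x₁, x₂, x₄ }
  { x₁, x₂, x₃ }  = { x₁, x₂ } ∪ { x₁, x₃ }
  { x₁, x₃, x₄ }  = { x₃, x₄ } ∪ { x₁, x₃ }
  { x₂, x₃, x₄ }  = { x₃, x₄ } ∪ { x₂, x₄ }
  (now 11)
Iteration 3 adds 3:
  { x₁ }  = ᶜ of { x₂, x₃, x₄ }
  { x₂ }  = ᶜ of { x₁, x₃, x₄ }
  { x₄ }  = ᶜ of { x₁, x₂, x₃ }
  (now 14)
Iteration 4. New:
  { x₁, x₄ }  = { x₄ } ∪ { x₁ }
  { x₂, x₃ }  = { x₃ } ∪ { x₂ }
  (now 16)
Iteration 5: stable.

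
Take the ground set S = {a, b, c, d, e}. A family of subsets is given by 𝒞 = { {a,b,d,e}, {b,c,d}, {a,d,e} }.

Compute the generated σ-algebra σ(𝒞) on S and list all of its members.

|σ(𝒞)| = 16.  σ(𝒞) = { ∅, {b}, {c}, {d}, {a,e}, {b,c}, {b,d}, {c,d}, {a,b,e}, {a,c,e}, {a,d,e}, {b,c,d}, {a,b,c,e}, {a,b,d,e}, {a,c,d,e}, S }

Check:
Begin from { ∅, {a,d,e}, {b,c,d}, {a,b,d,e}, S } (that is, 𝒞 plus ∅ and S).
Step 1: +3 →
  {c}  = S∖{a,b,d,e}
  {a,e}  = S∖{b,c,d}
  {b,c}  = S∖{a,d,e}
Step 2: +3 →
  {a,c,e}  = {c} ∪ {a,e}
  {a,b,c,e}  = {b,c} ∪ {a,e}
  {a,c,d,e}  = {a,d,e} ∪ {c}
Step 3: 3 new —
  {b}  = S∖{a,c,d,e}
  {d}  = S∖{a,b,c,e}
  {b,d}  = S∖{a,c,e}
Step 4: 2 new —
  {c,d}  = {c} ∪ {d}
  {a,b,e}  = {a,e} ∪ {b}
Step 5: stable.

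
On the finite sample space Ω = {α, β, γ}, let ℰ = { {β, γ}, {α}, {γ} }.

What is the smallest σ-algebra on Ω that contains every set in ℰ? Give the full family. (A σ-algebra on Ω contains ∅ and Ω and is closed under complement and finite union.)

σ(ℰ) (8 sets): { ∅, {α}, {β}, {γ}, {α, β}, {α, γ}, {β, γ}, Ω }

Working:
Initial family (5 sets): { ∅, {α}, {γ}, {β, γ}, Ω }.
Iteration 1: 2 new —
  {α, β}  = Ω∖{γ}
  {α, γ}  = {γ} ∪ {α}
Iteration 2: 1 new —
  {β}  = Ω∖{α, γ}
After Iteration 3 the family is unchanged; done.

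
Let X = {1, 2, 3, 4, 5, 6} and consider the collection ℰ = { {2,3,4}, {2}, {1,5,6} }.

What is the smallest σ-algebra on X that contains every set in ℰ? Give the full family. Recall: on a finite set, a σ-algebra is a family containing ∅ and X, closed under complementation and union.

Seed the family with ℰ together with ∅ and X: { ∅, {2}, {1,5,6}, {2,3,4}, X }.
Step 1 (2 new):
  {1,2,5,6}  = {1,5,6} ∪ {2}
  {1,3,4,5,6}  = X∖{2}
Step 2 adds 1:
  {3,4}  = X∖{1,2,5,6}
Step 3: stable.

σ(ℰ) = { ∅, {2}, {3,4}, {1,5,6}, {2,3,4}, {1,2,5,6}, {1,3,4,5,6}, X }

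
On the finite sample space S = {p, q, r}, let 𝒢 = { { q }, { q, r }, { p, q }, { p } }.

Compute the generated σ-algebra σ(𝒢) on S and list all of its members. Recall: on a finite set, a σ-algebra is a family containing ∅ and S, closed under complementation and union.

Take S₀ = 𝒢 ∪ {∅, S} = { {}, { p }, { q }, { p, q }, { q, r }, S }.
Step 1 adds 2:
  { r }  = complement { p, q }
  { p, r }  = complement { q }
  — 8 sets.
Step 2: closed — nothing new.

Hence σ(𝒢) has 8 members: { {}, { p }, { q }, { r }, { p, q }, { p, r }, { q, r }, S }.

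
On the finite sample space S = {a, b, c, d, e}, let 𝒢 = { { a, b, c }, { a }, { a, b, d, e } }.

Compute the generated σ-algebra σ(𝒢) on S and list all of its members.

Take S₀ = 𝒢 ∪ {∅, S} = { {}, { a }, { a, b, c }, { a, b, d, e }, S }.
Round 1 (3 new):
  { c }  = complement { a, b, d, e }
  { d, e }  = complement { a, b, c }
  { b, c, d, e }  = complement { a }
  [8 total]
Round 2. New:
  { a, c }  = { c } ∪ { a }
  { a, d, e }  = { d, e } ∪ { a }
  { c, d, e }  = { d, e } ∪ { c }
  [11 total]
Round 3 (4 new):
  { a, b }  = complement { c, d, e }
  { b, c }  = complement { a, d, e }
  { b, d, e }  = complement { a, c }
  { a, c, d, e }  = { d, e } ∪ { a, c }
  [15 total]
Round 4 adds 1:
  { b }  = complement { a, c, d, e }
  [16 total]
Round 5: stable.

Therefore σ(𝒢) = { {}, { a }, { b }, { c }, { a, b }, { a, c }, { b, c }, { d, e }, { a, b, c }, { a, d, e }, { b, d, e }, { c, d, e }, { a, b, d, e }, { a, c, d, e }, { b, c, d, e }, S } (|σ(𝒢)| = 16).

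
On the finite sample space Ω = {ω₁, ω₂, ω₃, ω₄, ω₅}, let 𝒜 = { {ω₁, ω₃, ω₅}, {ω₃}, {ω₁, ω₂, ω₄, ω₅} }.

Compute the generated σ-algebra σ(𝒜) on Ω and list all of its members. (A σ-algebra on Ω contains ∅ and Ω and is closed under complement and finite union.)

Seed the family with 𝒜 together with ∅ and Ω: { {}, {ω₃}, {ω₁, ω₃, ω₅}, {ω₁, ω₂, ω₄, ω₅}, Ω }.
Pass 1 (1 new):
  {ω₂, ω₄}  = complement {ω₁, ω₃, ω₅}
Pass 2 adds 1:
  {ω₂, ω₃, ω₄}  = {ω₃} ∪ {ω₂, ω₄}
Pass 3 adds 1:
  {ω₁, ω₅}  = complement {ω₂, ω₃, ω₄}
After Pass 4 the family is unchanged; done.

Hence σ(𝒜) has 8 members: { {}, {ω₃}, {ω₁, ω₅}, {ω₂, ω₄}, {ω₁, ω₃, ω₅}, {ω₂, ω₃, ω₄}, {ω₁, ω₂, ω₄, ω₅}, Ω }.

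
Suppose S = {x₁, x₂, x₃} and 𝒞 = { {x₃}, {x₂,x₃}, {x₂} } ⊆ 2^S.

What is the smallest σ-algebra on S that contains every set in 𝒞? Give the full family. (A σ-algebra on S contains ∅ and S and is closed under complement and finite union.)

Begin from { ∅, {x₂}, {x₃}, {x₂,x₃}, S } (that is, 𝒞 plus ∅ and S).
Iteration 1 adds 3:
  {x₁}  = S∖{x₂,x₃}
  {x₁,x₂}  = S∖{x₃}
  {x₁,x₃}  = S∖{x₂}
  |family| = 8
Iteration 2: closed — nothing new.

|σ(𝒞)| = 8.  σ(𝒞) = { ∅, {x₁}, {x₂}, {x₃}, {x₁,x₂}, {x₁,x₃}, {x₂,x₃}, S }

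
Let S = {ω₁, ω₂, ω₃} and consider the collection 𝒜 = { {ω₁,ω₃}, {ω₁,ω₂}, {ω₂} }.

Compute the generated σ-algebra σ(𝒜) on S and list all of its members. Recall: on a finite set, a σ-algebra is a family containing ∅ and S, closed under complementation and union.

Answer: σ(𝒜) = { ∅, {ω₁}, {ω₂}, {ω₃}, {ω₁,ω₂}, {ω₁,ω₃}, {ω₂,ω₃}, S }

Check:
Start: 𝒜 ∪ {∅, S} = { ∅, {ω₂}, {ω₁,ω₂}, {ω₁,ω₃}, S }.
Step 1: +1 →
  {ω₃}  = ᶜ of {ω₁,ω₂}
  [6 total]
Step 2: +1 →
  {ω₂,ω₃}  = {ω₃} ∪ {ω₂}
  [7 total]
Step 3. New:
  {ω₁}  = ᶜ of {ω₂,ω₃}
  [8 total]
After Step 4 the family is unchanged; done.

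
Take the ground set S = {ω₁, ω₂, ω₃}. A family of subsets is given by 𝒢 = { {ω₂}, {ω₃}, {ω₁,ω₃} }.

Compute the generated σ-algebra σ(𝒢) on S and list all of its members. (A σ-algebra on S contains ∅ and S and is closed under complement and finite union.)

|σ(𝒢)| = 8.  σ(𝒢) = { {}, {ω₁}, {ω₂}, {ω₃}, {ω₁,ω₂}, {ω₁,ω₃}, {ω₂,ω₃}, S }

Working:
Start: 𝒢 ∪ {∅, S} = { {}, {ω₂}, {ω₃}, {ω₁,ω₃}, S }.
Iteration 1: 2 new —
  {ω₁,ω₂}  = ᶜ of {ω₃}
  {ω₂,ω₃}  = {ω₃} ∪ {ω₂}
  |family| = 7
Iteration 2: +1 →
  {ω₁}  = ᶜ of {ω₂,ω₃}
  |family| = 8
Iteration 3: stable.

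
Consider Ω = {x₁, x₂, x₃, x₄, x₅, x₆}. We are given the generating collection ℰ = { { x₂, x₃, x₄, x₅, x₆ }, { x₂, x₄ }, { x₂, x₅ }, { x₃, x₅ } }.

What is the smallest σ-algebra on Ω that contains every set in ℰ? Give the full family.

|σ(ℰ)| = 64.  σ(ℰ) = { {  }, { x₁ }, { x₂ }, { x₃ }, { x₄ }, { x₅ }, { x₆ }, { x₁, x₂ }, { x₁, x₃ }, { x₁, x₄ }, { x₁, x₅ }, { x₁, x₆ }, { x₂, x₃ }, { x₂, x₄ }, { x₂, x₅ }, { x₂, x₆ }, { x₃, x₄ }, { x₃, x₅ }, { x₃, x₆ }, { x₄, x₅ }, { x₄, x₆ }, { x₅, x₆ }, { x₁, x₂, x₃ }, { x₁, x₂, x₄ }, { x₁, x₂, x₅ }, { x₁, x₂, x₆ }, { x₁, x₃, x₄ }, { x₁, x₃, x₅ }, { x₁, x₃, x₆ }, { x₁, x₄, x₅ }, { x₁, x₄, x₆ }, { x₁, x₅, x₆ }, { x₂, x₃, x₄ }, { x₂, x₃, x₅ }, { x₂, x₃, x₆ }, { x₂, x₄, x₅ }, { x₂, x₄, x₆ }, { x₂, x₅, x₆ }, { x₃, x₄, x₅ }, { x₃, x₄, x₆ }, { x₃, x₅, x₆ }, { x₄, x₅, x₆ }, { x₁, x₂, x₃, x₄ }, { x₁, x₂, x₃, x₅ }, { x₁, x₂, x₃, x₆ }, { x₁, x₂, x₄, x₅ }, { x₁, x₂, x₄, x₆ }, { x₁, x₂, x₅, x₆ }, { x₁, x₃, x₄, x₅ }, { x₁, x₃, x₄, x₆ }, { x₁, x₃, x₅, x₆ }, { x₁, x₄, x₅, x₆ }, { x₂, x₃, x₄, x₅ }, { x₂, x₃, x₄, x₆ }, { x₂, x₃, x₅, x₆ }, { x₂, x₄, x₅, x₆ }, { x₃, x₄, x₅, x₆ }, { x₁, x₂, x₃, x₄, x₅ }, { x₁, x₂, x₃, x₄, x₆ }, { x₁, x₂, x₃, x₅, x₆ }, { x₁, x₂, x₄, x₅, x₆ }, { x₁, x₃, x₄, x₅, x₆ }, { x₂, x₃, x₄, x₅, x₆ }, Ω }

Trace:
Seed the family with ℰ together with ∅ and Ω: { {  }, { x₂, x₄ }, { x₂, x₅ }, { x₃, x₅ }, { x₂, x₃, x₄, x₅, x₆ }, Ω }.
Pass 1: 7 new —
  { x₁ }  = ᶜ of { x₂, x₃, x₄, x₅, x₆ }
  { x₂, x₃, x₅ }  = { x₂, x₅ } ∪ { x₃, x₅ }
  { x₂, x₄, x₅ }  = { x₂, x₅ } ∪ { x₂, x₄ }
  { x₁, x₂, x₄, x₆ }  = ᶜ of { x₃, x₅ }
  { x₁, x₃, x₄, x₆ }  = ᶜ of { x₂, x₅ }
  { x₁, x₃, x₅, x₆ }  = ᶜ of { x₂, x₄ }
  { x₂, x₃, x₄, x₅ }  = { x₃, x₅ } ∪ { x₂, x₄ }
  [13 total]
Pass 2. New:
  { x₁, x₆ }  = ᶜ of { x₂, x₃, x₄, x₅ }
  { x₁, x₂, x₄ }  = { x₂, x₄ } ∪ { x₁ }
  { x₁, x₂, x₅ }  = { x₂, x₅ } ∪ { x₁ }
  { x₁, x₃, x₅ }  = { x₃, x₅ } ∪ { x₁ }
  { x₁, x₃, x₆ }  = ᶜ of { x₂, x₄, x₅ }
  { x₁, x₄, x₆ }  = ᶜ of { x₂, x₃, x₅ }
  { x₁, x₂, x₃, x₅ }  = { x₂, x₃, x₅ } ∪ { x₁ }
  { x₁, x₂, x₄, x₅ }  = { x₂, x₄, x₅ } ∪ { x₁ }
  { x₁, x₂, x₃, x₄, x₅ }  = { x₂, x₃, x₄, x₅ } ∪ { x₁ }
  { x₁, x₂, x₃, x₄, x₆ }  = { x₁, x₂, x₄, x₆ } ∪ { x₁, x₃, x₄, x₆ }
  { x₁, x₂, x₃, x₅, x₆ }  = { x₁, x₃, x₅, x₆ } ∪ { x₂, x₅ }
  { x₁, x₂, x₄, x₅, x₆ }  = { x₂, x₅ } ∪ { x₁, x₂, x₄, x₆ }
  { x₁, x₃, x₄, x₅, x₆ }  = { x₁, x₃, x₅, x₆ } ∪ { x₁, x₃, x₄, x₆ }
  [26 total]
Pass 3. New:
  { x₂ }  = ᶜ of { x₁, x₃, x₄, x₅, x₆ }
  { x₃ }  = ᶜ of { x₁, x₂, x₄, x₅, x₆ }
  { x₄ }  = ᶜ of { x₁, x₂, x₃, x₅, x₆ }
  { x₅ }  = ᶜ of { x₁, x₂, x₃, x₄, x₆ }
  { x₆ }  = ᶜ of { x₁, x₂, x₃, x₄, x₅ }
  { x₃, x₆ }  = ᶜ of { x₁, x₂, x₄, x₅ }
  { x₄, x₆ }  = ᶜ of { x₁, x₂, x₃, x₅ }
  { x₂, x₄, x₆ }  = ᶜ of { x₁, x₃, x₅ }
  { x₃, x₄, x₆ }  = ᶜ of { x₁, x₂, x₅ }
  { x₃, x₅, x₆ }  = ᶜ of { x₁, x₂, x₄ }
  { x₁, x₂, x₅, x₆ }  = { x₂, x₅ } ∪ { x₁, x₆ }
  [37 total]
Pass 4. New:
  { x₁, x₂ }  = { x₁ } ∪ { x₂ }
  { x₁, x₃ }  = { x₁ } ∪ { x₃ }
  { x₁, x₄ }  = { x₁ } ∪ { x₄ }
  { x₁, x₅ }  = { x₁ } ∪ { x₅ }
  { x₂, x₃ }  = { x₂ } ∪ { x₃ }
  { x₂, x₆ }  = { x₂ } ∪ { x₆ }
  { x₃, x₄ }  = ᶜ of { x₁, x₂, x₅, x₆ }
  { x₄, x₅ }  = { x₅ } ∪ { x₄ }
  { x₅, x₆ }  = { x₆ } ∪ { x₅ }
  { x₁, x₂, x₆ }  = { x₁, x₆ } ∪ { x₂ }
  { x₁, x₅, x₆ }  = { x₁, x₆ } ∪ { x₅ }
  { x₂, x₃, x₄ }  = { x₃ } ∪ { x₂, x₄ }
  { x₂, x₃, x₆ }  = { x₂ } ∪ { x₃, x₆ }
  { x₂, x₅, x₆ }  = { x₂, x₅ } ∪ { x₆ }
  { x₃, x₄, x₅ }  = { x₃, x₅ } ∪ { x₄ }
  { x₄, x₅, x₆ }  = { x₅ } ∪ { x₄, x₆ }
  { x₁, x₂, x₃, x₄ }  = { x₁, x₂, x₄ } ∪ { x₃ }
  { x₁, x₂, x₃, x₆ }  = { x₁, x₃, x₆ } ∪ { x₂ }
  { x₁, x₃, x₄, x₅ }  = { x₁, x₃, x₅ } ∪ { x₄ }
  { x₁, x₄, x₅, x₆ }  = { x₁, x₄, x₆ } ∪ { x₅ }
  { x₂, x₃, x₄, x₆ }  = { x₂, x₄, x₆ } ∪ { x₃ }
  { x₂, x₃, x₅, x₆ }  = { x₂, x₅ } ∪ { x₃, x₆ }
  { x₂, x₄, x₅, x₆ }  = { x₂, x₄, x₆ } ∪ { x₂, x₅ }
  { x₃, x₄, x₅, x₆ }  = { x₅ } ∪ { x₃, x₄, x₆ }
  [61 total]
Pass 5 adds 3:
  { x₁, x₂, x₃ }  = ᶜ of { x₄, x₅, x₆ }
  { x₁, x₃, x₄ }  = ᶜ of { x₂, x₅, x₆ }
  { x₁, x₄, x₅ }  = ᶜ of { x₂, x₃, x₆ }
  [64 total]
Pass 6: stable.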